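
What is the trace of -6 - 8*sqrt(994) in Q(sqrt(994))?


Tr(a + b*sqrt(d)) = (a + b*sqrt(d)) + (a - b*sqrt(d)) = 2a
= 2 * (-6)
= -12

-12


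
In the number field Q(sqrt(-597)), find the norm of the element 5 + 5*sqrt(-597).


N(a + b*sqrt(d)) = a^2 - d*b^2
= (5)^2 - (-597)*(5)^2
= 25 + 14925
= 14950

14950


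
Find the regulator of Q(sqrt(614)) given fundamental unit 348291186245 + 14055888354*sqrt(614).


epsilon = 348291186245 + 14055888354*sqrt(614)
= 6.9658e+11
R = ln(6.9658e+11)
= 27.2695

27.2695


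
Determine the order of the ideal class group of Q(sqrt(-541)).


K = Q(sqrt(-541)). d mod 4 = 3, so D = disc(K) = 4d = -2164
h(K) equals the number of primitive reduced positive-definite forms (a, b, c) = a*x^2 + b*x*y + c*y^2 with b^2 - 4ac = D,
where reduced means |b| <= a <= c, with b >= 0 whenever |b| = a or a = c, and primitive means gcd(a, b, c) = 1.
Reduced forces 3a^2 <= |D| = 2164, so 1 <= a <= 26; b must have the parity of D, and c = (b^2 - D)/(4a) must be an integer >= a.
Enumerate a = 1..26, b in [-a, a]:
  a=1: (1, 0, 541)  [1]
  a=2: (2, 2, 271)  [1]
  a=3..4: none
  a=5: (5, -4, 109), (5, 4, 109)  [2]
  a=6..9: none
  a=10: (10, -6, 55), (10, 6, 55)  [2]
  a=11: (11, -6, 50), (11, 6, 50)  [2]
  a=12..21: none
  a=22: (22, -6, 25), (22, 6, 25)  [2]
  a=23..26: none
Total reduced forms: 1 + 1 + 2 + 2 + 2 + 2 = 10
h = 10

10


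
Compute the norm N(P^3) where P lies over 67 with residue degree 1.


N(P^a) = p^(a*f)
= 67^(3*1)
= 67^3
= 300763

300763


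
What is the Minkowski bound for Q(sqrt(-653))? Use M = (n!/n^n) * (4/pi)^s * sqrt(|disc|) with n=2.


d = -653, d mod 4 = 3, so disc(K) = 4d = -2612; |disc(K)| = 2612
Imaginary quadratic field, so n = 2, s = r2 = 1, r1 = 0
M = (n!/n^n) * (4/pi)^s * sqrt(|disc(K)|) = (2!/2^2) * (4/pi)^1 * sqrt(2612)
= 0.5 * 1.273240 * 51.107729
= 32.5362

32.5362


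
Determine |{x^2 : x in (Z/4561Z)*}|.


For prime p, the number of non-zero quadratic residues is (p-1)/2.
= (4561-1)/2
= 2280

2280


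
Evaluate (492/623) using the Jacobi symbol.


Compute (492/623) via quadratic reciprocity:
  pull out 2: (2/623) = +1  (since 623 mod 8 = 7)
  pull out 2: (2/623) = +1  (since 623 mod 8 = 7)
  reciprocity: (123/623) -> -(623/123)
  reduce: (8/123)
  pull out 2: (2/123) = -1  (since 123 mod 8 = 3)
  pull out 2: (2/123) = -1  (since 123 mod 8 = 3)
  pull out 2: (2/123) = -1  (since 123 mod 8 = 3)
  (1/123) = 1
Product of signs = 1

1


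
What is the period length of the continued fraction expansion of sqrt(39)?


Run the CF algorithm for sqrt(39).
a_0 = floor(sqrt(39)) = 6; set m_0=0, q_0=1.
Recurrence: m' = q*a - m,  q' = (d - m'^2)/q,  a' = floor((a_0 + m')/q').
  step 1: m=6, q=3, a=4
  step 2: m=6, q=1, a=12
a_2 = 2*a_0 = 12, so the period closes here.
sqrt(39) = [6; 4, 12]
Period length = 2

2


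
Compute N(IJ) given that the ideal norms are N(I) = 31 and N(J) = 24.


N(IJ) = N(I) * N(J)
= 31 * 24
= 744

744


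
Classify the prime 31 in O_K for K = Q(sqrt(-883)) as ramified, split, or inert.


K = Q(sqrt(-883)). Since d mod 4 = 1, disc(K) = -883.
Check p | disc: -883 mod 31 = 16.
p does not divide disc. Compute Legendre symbol (d/p):
16^((31-1)/2) mod 31 = 1
(d/p) = 1, so p splits: (p) = P*P' with e=1, f=1, g=2.
Therefore p is split.

split


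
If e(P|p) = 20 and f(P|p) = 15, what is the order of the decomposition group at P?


|D_P| = e * f
= 20 * 15
= 300

300


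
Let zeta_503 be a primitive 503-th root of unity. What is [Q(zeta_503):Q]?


The degree equals Euler's totient phi(503).
503 = 503
phi(503) = 502

502


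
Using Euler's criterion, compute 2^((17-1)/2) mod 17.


p = 17 is prime and the exponent is (p-1)/2 = 8, so by Euler's criterion 2^8 = (2/17) = +1 or -1 mod 17.
Compute by square-and-multiply:
  8 = 8 (binary 1000)
  Repeated squaring mod 17: 2^1 = 2, 2^2 = 4, 2^4 = 16, 2^8 = 1
  2^8 = 1 mod 17
Result 1: 2 is a quadratic residue mod 17.
2^8 mod 17 = 1

1


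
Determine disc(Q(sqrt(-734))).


For K = Q(sqrt(d)) with d squarefree: disc(K) = d if d = 1 mod 4, and disc(K) = 4d if d = 2 or 3 mod 4.
Here d = -734, and d mod 4 = 2.
d = 2 mod 4, not 1 (O_K = Z[sqrt(d)]), so disc(K) = 4d = 4 * (-734) = -2936

-2936


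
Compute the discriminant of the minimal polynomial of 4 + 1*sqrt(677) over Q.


The element 4 + 1*sqrt(677) has minimal polynomial:
x^2 - 8*x - 661
Discriminant = (-8)^2 - 4*(-661)
= 64 + 2644
= 2708

2708


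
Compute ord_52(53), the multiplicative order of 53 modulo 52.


We want ord_52(53), the smallest k >= 1 with 53^k = 1 mod 52.
n = 52 = 2^2 * 13, phi(52) = 24; the order divides phi(n).
Divisors of 24: 1, 2, 3, 4, 6, 8, 12, 24
Repeated squaring mod 52: 53^1 = 1, 53^2 = 1, 53^4 = 1, 53^8 = 1, 53^16 = 1
Test divisors in increasing order:
  k=1: 53^1 = 1 mod 52  <- first divisor giving 1
Order = 1

1


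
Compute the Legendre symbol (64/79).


p = 79 is prime, so compute (64/79) with the reciprocity algorithm (Jacobi-symbol steps: pull out 2s via (2/n), flip via reciprocity, reduce):
  pull out 2: (2/79) = +1  (since 79 mod 8 = 7)
  pull out 2: (2/79) = +1  (since 79 mod 8 = 7)
  pull out 2: (2/79) = +1  (since 79 mod 8 = 7)
  pull out 2: (2/79) = +1  (since 79 mod 8 = 7)
  pull out 2: (2/79) = +1  (since 79 mod 8 = 7)
  pull out 2: (2/79) = +1  (since 79 mod 8 = 7)
  (1/79) = 1
Product of signs = 1
(64/79) = 1

1


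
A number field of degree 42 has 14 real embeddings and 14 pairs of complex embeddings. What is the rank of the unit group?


By Dirichlet's unit theorem:
rank = r1 + r2 - 1
= 14 + 14 - 1
= 27

27


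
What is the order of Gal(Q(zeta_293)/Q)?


|Gal(Q(zeta_293)/Q)| = phi(293)
= 292

292


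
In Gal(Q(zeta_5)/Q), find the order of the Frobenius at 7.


The Frobenius at p in Gal(Q(zeta_n)/Q) = (Z/nZ)* is the class of p, so its order is ord_5(7), the smallest k >= 1 with 7^k = 1 mod 5.
n = 5 = 5, phi(5) = 4; the order divides phi(n).
Divisors of 4: 1, 2, 4
Repeated squaring mod 5: 7^1 = 2, 7^2 = 4, 7^4 = 1
Test divisors in increasing order:
  k=1: 7^1 = 2 mod 5
  k=2: 7^2 = 4 mod 5
  k=4: 7^4 = 1 mod 5  <- first divisor giving 1
Order = 4

4


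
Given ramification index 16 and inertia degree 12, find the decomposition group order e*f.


|D_P| = e * f
= 16 * 12
= 192

192


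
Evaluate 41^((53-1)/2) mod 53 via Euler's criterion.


p = 53 is prime and the exponent is (p-1)/2 = 26, so by Euler's criterion 41^26 = (41/53) = +1 or -1 mod 53.
Compute by square-and-multiply:
  26 = 16 + 8 + 2 (binary 11010)
  Repeated squaring mod 53: 41^1 = 41, 41^2 = 38, 41^4 = 13, 41^8 = 10, 41^16 = 47
  41^26 = 41^16 * 41^8 * 41^2 = 47 * 10 * 38 mod 53
    47 * 10 = 470 = 46 mod 53
    46 * 38 = 1748 = 52 mod 53
  41^26 = 52 mod 53
Result 52 = p - 1 = -1 mod 53: 41 is a quadratic non-residue mod 53. As a residue in [0, p-1] the value is 52.
41^26 mod 53 = 52

52


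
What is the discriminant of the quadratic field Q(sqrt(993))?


For K = Q(sqrt(d)) with d squarefree: disc(K) = d if d = 1 mod 4, and disc(K) = 4d if d = 2 or 3 mod 4.
Here d = 993, and d mod 4 = 1.
d = 1 mod 4 (O_K = Z[(1+sqrt(d))/2]), so disc(K) = d = 993

993


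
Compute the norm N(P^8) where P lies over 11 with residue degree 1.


N(P^a) = p^(a*f)
= 11^(8*1)
= 11^8
= 214358881

214358881


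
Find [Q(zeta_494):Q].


The degree equals Euler's totient phi(494).
494 = 2 * 13 * 19
phi(494) = 216

216


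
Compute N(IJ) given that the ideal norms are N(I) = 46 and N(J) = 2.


N(IJ) = N(I) * N(J)
= 46 * 2
= 92

92


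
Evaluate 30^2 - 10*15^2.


x^2 - d*y^2
= 30^2 - 10*15^2
= 900 - 2250
= -1350

-1350


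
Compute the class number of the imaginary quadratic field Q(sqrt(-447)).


K = Q(sqrt(-447)). d mod 4 = 1, so D = disc(K) = d = -447
h(K) equals the number of primitive reduced positive-definite forms (a, b, c) = a*x^2 + b*x*y + c*y^2 with b^2 - 4ac = D,
where reduced means |b| <= a <= c, with b >= 0 whenever |b| = a or a = c, and primitive means gcd(a, b, c) = 1.
Reduced forces 3a^2 <= |D| = 447, so 1 <= a <= 12; b must have the parity of D, and c = (b^2 - D)/(4a) must be an integer >= a.
Enumerate a = 1..12, b in [-a, a]:
  a=1: (1, 1, 112)  [1]
  a=2: (2, -1, 56), (2, 1, 56)  [2]
  a=3: (3, 3, 38)  [1]
  a=4: (4, -1, 28), (4, 1, 28)  [2]
  a=5: none
  a=6: (6, -3, 19), (6, 3, 19)  [2]
  a=7: (7, -1, 16), (7, 1, 16)  [2]
  a=8: (8, -1, 14), (8, 1, 14)  [2]
  a=9..10: none
  a=11: (11, -9, 12), (11, 9, 12)  [2]
  a=12: none
Total reduced forms: 1 + 2 + 1 + 2 + 2 + 2 + 2 + 2 = 14
h = 14

14


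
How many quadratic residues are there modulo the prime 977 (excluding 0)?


For prime p, the number of non-zero quadratic residues is (p-1)/2.
= (977-1)/2
= 488

488


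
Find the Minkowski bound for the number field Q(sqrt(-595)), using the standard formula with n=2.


d = -595, d mod 4 = 1, so disc(K) = d = -595; |disc(K)| = 595
Imaginary quadratic field, so n = 2, s = r2 = 1, r1 = 0
M = (n!/n^n) * (4/pi)^s * sqrt(|disc(K)|) = (2!/2^2) * (4/pi)^1 * sqrt(595)
= 0.5 * 1.273240 * 24.392622
= 15.5288

15.5288


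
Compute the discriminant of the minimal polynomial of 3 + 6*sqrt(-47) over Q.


The element 3 + 6*sqrt(-47) has minimal polynomial:
x^2 - 6*x + 1701
Discriminant = (-6)^2 - 4*(1701)
= 36 - 6804
= -6768

-6768


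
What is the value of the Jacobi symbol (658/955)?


Compute (658/955) via quadratic reciprocity:
  pull out 2: (2/955) = -1  (since 955 mod 8 = 3)
  reciprocity: (329/955) -> +(955/329)
  reduce: (297/329)
  reciprocity: (297/329) -> +(329/297)
  reduce: (32/297)
  pull out 2: (2/297) = +1  (since 297 mod 8 = 1)
  pull out 2: (2/297) = +1  (since 297 mod 8 = 1)
  pull out 2: (2/297) = +1  (since 297 mod 8 = 1)
  pull out 2: (2/297) = +1  (since 297 mod 8 = 1)
  pull out 2: (2/297) = +1  (since 297 mod 8 = 1)
  (1/297) = 1
Product of signs = -1

-1


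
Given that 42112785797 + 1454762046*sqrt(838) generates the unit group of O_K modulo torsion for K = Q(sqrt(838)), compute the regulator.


epsilon = 42112785797 + 1454762046*sqrt(838)
= 8.4226e+10
R = ln(8.4226e+10)
= 25.1568

25.1568


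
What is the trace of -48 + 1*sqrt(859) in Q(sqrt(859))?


Tr(a + b*sqrt(d)) = (a + b*sqrt(d)) + (a - b*sqrt(d)) = 2a
= 2 * (-48)
= -96

-96


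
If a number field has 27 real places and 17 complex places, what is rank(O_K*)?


By Dirichlet's unit theorem:
rank = r1 + r2 - 1
= 27 + 17 - 1
= 43

43


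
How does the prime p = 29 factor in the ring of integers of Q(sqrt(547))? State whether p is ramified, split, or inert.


K = Q(sqrt(547)). Since d mod 4 = 3, disc(K) = 2188.
Check p | disc: 2188 mod 29 = 13.
p does not divide disc. Compute Legendre symbol (d/p):
25^((29-1)/2) mod 29 = 1
(d/p) = 1, so p splits: (p) = P*P' with e=1, f=1, g=2.
Therefore p is split.

split


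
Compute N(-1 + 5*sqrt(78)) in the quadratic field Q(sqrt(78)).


N(a + b*sqrt(d)) = a^2 - d*b^2
= (-1)^2 - (78)*(5)^2
= 1 - 1950
= -1949

-1949


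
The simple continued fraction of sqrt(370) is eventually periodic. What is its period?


Run the CF algorithm for sqrt(370).
a_0 = floor(sqrt(370)) = 19; set m_0=0, q_0=1.
Recurrence: m' = q*a - m,  q' = (d - m'^2)/q,  a' = floor((a_0 + m')/q').
  step 1: m=19, q=9, a=4
  step 2: m=17, q=9, a=4
  step 3: m=19, q=1, a=38
a_3 = 2*a_0 = 38, so the period closes here.
sqrt(370) = [19; 4, 4, 38]
Period length = 3

3


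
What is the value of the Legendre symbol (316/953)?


p = 953 is prime, so compute (316/953) with the reciprocity algorithm (Jacobi-symbol steps: pull out 2s via (2/n), flip via reciprocity, reduce):
  pull out 2: (2/953) = +1  (since 953 mod 8 = 1)
  pull out 2: (2/953) = +1  (since 953 mod 8 = 1)
  reciprocity: (79/953) -> +(953/79)
  reduce: (5/79)
  reciprocity: (5/79) -> +(79/5)
  reduce: (4/5)
  pull out 2: (2/5) = -1  (since 5 mod 8 = 5)
  pull out 2: (2/5) = -1  (since 5 mod 8 = 5)
  (1/5) = 1
Product of signs = 1
(316/953) = 1

1


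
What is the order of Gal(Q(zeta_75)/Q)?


|Gal(Q(zeta_75)/Q)| = phi(75)
= 40

40


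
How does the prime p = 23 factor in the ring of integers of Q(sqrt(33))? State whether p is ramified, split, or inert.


K = Q(sqrt(33)). Since d mod 4 = 1, disc(K) = 33.
Check p | disc: 33 mod 23 = 10.
p does not divide disc. Compute Legendre symbol (d/p):
10^((23-1)/2) mod 23 = -1
(d/p) = -1, so p is inert: (p) stays prime with e=1, f=2, g=1.
Therefore p is inert.

inert


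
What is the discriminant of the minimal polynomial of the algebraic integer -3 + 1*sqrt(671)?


The element -3 + 1*sqrt(671) has minimal polynomial:
x^2 + 6*x - 662
Discriminant = (6)^2 - 4*(-662)
= 36 + 2648
= 2684

2684


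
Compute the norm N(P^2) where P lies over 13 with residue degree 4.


N(P^a) = p^(a*f)
= 13^(2*4)
= 13^8
= 815730721

815730721


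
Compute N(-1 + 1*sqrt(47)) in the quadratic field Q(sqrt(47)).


N(a + b*sqrt(d)) = a^2 - d*b^2
= (-1)^2 - (47)*(1)^2
= 1 - 47
= -46

-46


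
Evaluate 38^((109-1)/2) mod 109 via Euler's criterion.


p = 109 is prime and the exponent is (p-1)/2 = 54, so by Euler's criterion 38^54 = (38/109) = +1 or -1 mod 109.
Compute by square-and-multiply:
  54 = 32 + 16 + 4 + 2 (binary 110110)
  Repeated squaring mod 109: 38^1 = 38, 38^2 = 27, 38^4 = 75, 38^8 = 66, 38^16 = 105, 38^32 = 16
  38^54 = 38^32 * 38^16 * 38^4 * 38^2 = 16 * 105 * 75 * 27 mod 109
    16 * 105 = 1680 = 45 mod 109
    45 * 75 = 3375 = 105 mod 109
    105 * 27 = 2835 = 1 mod 109
  38^54 = 1 mod 109
Result 1: 38 is a quadratic residue mod 109.
38^54 mod 109 = 1

1


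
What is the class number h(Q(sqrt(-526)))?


K = Q(sqrt(-526)). d mod 4 = 2, so D = disc(K) = 4d = -2104
h(K) equals the number of primitive reduced positive-definite forms (a, b, c) = a*x^2 + b*x*y + c*y^2 with b^2 - 4ac = D,
where reduced means |b| <= a <= c, with b >= 0 whenever |b| = a or a = c, and primitive means gcd(a, b, c) = 1.
Reduced forces 3a^2 <= |D| = 2104, so 1 <= a <= 26; b must have the parity of D, and c = (b^2 - D)/(4a) must be an integer >= a.
Enumerate a = 1..26, b in [-a, a]:
  a=1: (1, 0, 526)  [1]
  a=2: (2, 0, 263)  [1]
  a=3..4: none
  a=5: (5, -4, 106), (5, 4, 106)  [2]
  a=6..9: none
  a=10: (10, -4, 53), (10, 4, 53)  [2]
  a=11..16: none
  a=17: (17, -2, 31), (17, 2, 31)  [2]
  a=18: none
  a=19: (19, -10, 29), (19, 10, 29)  [2]
  a=20..22: none
  a=23: (23, -14, 25), (23, 14, 25)  [2]
  a=24..26: none
Total reduced forms: 1 + 1 + 2 + 2 + 2 + 2 + 2 = 12
h = 12

12


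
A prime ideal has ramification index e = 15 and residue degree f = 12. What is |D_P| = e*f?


|D_P| = e * f
= 15 * 12
= 180

180


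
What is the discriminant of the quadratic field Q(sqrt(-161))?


For K = Q(sqrt(d)) with d squarefree: disc(K) = d if d = 1 mod 4, and disc(K) = 4d if d = 2 or 3 mod 4.
Here d = -161, and d mod 4 = 3.
d = 3 mod 4, not 1 (O_K = Z[sqrt(d)]), so disc(K) = 4d = 4 * (-161) = -644

-644


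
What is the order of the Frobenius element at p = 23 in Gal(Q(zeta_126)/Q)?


The Frobenius at p in Gal(Q(zeta_n)/Q) = (Z/nZ)* is the class of p, so its order is ord_126(23), the smallest k >= 1 with 23^k = 1 mod 126.
n = 126 = 2 * 3^2 * 7, phi(126) = 36; the order divides phi(n).
Divisors of 36: 1, 2, 3, 4, 6, 9, 12, 18, 36
Repeated squaring mod 126: 23^1 = 23, 23^2 = 25, 23^4 = 121, 23^8 = 25, 23^16 = 121, 23^32 = 25
Test divisors in increasing order:
  k=1: 23^1 = 23 mod 126
  k=2: 23^2 = 25 mod 126
  k=3: 23^3 = 25 * 23 = 71 mod 126
  k=4: 23^4 = 121 mod 126
  k=6: 23^6 = 121 * 25 = 1 mod 126  <- first divisor giving 1
Order = 6

6


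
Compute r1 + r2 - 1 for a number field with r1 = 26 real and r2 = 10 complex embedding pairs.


By Dirichlet's unit theorem:
rank = r1 + r2 - 1
= 26 + 10 - 1
= 35

35


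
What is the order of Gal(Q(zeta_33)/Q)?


|Gal(Q(zeta_33)/Q)| = phi(33)
= 20

20


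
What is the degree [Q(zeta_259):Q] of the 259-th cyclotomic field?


The degree equals Euler's totient phi(259).
259 = 7 * 37
phi(259) = 216

216


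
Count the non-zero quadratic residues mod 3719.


For prime p, the number of non-zero quadratic residues is (p-1)/2.
= (3719-1)/2
= 1859

1859


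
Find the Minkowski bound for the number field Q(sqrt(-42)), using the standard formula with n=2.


d = -42, d mod 4 = 2, so disc(K) = 4d = -168; |disc(K)| = 168
Imaginary quadratic field, so n = 2, s = r2 = 1, r1 = 0
M = (n!/n^n) * (4/pi)^s * sqrt(|disc(K)|) = (2!/2^2) * (4/pi)^1 * sqrt(168)
= 0.5 * 1.273240 * 12.961481
= 8.2515

8.2515


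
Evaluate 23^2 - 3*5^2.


x^2 - d*y^2
= 23^2 - 3*5^2
= 529 - 75
= 454

454


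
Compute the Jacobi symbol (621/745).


Compute (621/745) via quadratic reciprocity:
  reciprocity: (621/745) -> +(745/621)
  reduce: (124/621)
  pull out 2: (2/621) = -1  (since 621 mod 8 = 5)
  pull out 2: (2/621) = -1  (since 621 mod 8 = 5)
  reciprocity: (31/621) -> +(621/31)
  reduce: (1/31)
  (1/31) = 1
Product of signs = 1

1


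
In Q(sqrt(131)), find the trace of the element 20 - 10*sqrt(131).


Tr(a + b*sqrt(d)) = (a + b*sqrt(d)) + (a - b*sqrt(d)) = 2a
= 2 * (20)
= 40

40


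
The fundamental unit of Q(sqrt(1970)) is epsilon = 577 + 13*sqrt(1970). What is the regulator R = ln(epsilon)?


epsilon = 577 + 13*sqrt(1970)
= 1154.0009
R = ln(1154.0009)
= 7.0510

7.0510


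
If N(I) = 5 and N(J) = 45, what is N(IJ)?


N(IJ) = N(I) * N(J)
= 5 * 45
= 225

225


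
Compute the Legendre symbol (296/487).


p = 487 is prime, so compute (296/487) with the reciprocity algorithm (Jacobi-symbol steps: pull out 2s via (2/n), flip via reciprocity, reduce):
  pull out 2: (2/487) = +1  (since 487 mod 8 = 7)
  pull out 2: (2/487) = +1  (since 487 mod 8 = 7)
  pull out 2: (2/487) = +1  (since 487 mod 8 = 7)
  reciprocity: (37/487) -> +(487/37)
  reduce: (6/37)
  pull out 2: (2/37) = -1  (since 37 mod 8 = 5)
  reciprocity: (3/37) -> +(37/3)
  reduce: (1/3)
  (1/3) = 1
Product of signs = -1
(296/487) = -1

-1


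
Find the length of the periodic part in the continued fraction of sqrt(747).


Run the CF algorithm for sqrt(747).
a_0 = floor(sqrt(747)) = 27; set m_0=0, q_0=1.
Recurrence: m' = q*a - m,  q' = (d - m'^2)/q,  a' = floor((a_0 + m')/q').
  step 1: m=27, q=18, a=3
  step 2: m=27, q=1, a=54
a_2 = 2*a_0 = 54, so the period closes here.
sqrt(747) = [27; 3, 54]
Period length = 2

2


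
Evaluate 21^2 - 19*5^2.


x^2 - d*y^2
= 21^2 - 19*5^2
= 441 - 475
= -34

-34


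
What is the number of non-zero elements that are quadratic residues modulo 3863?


For prime p, the number of non-zero quadratic residues is (p-1)/2.
= (3863-1)/2
= 1931

1931


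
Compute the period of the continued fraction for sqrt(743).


Run the CF algorithm for sqrt(743).
a_0 = floor(sqrt(743)) = 27; set m_0=0, q_0=1.
Recurrence: m' = q*a - m,  q' = (d - m'^2)/q,  a' = floor((a_0 + m')/q').
  step 1: m=27, q=14, a=3
  step 2: m=15, q=37, a=1
  step 3: m=22, q=7, a=7
  step 4: m=27, q=2, a=27
  step 5: m=27, q=7, a=7
  step 6: m=22, q=37, a=1
  step 7: m=15, q=14, a=3
  step 8: m=27, q=1, a=54
a_8 = 2*a_0 = 54, so the period closes here.
sqrt(743) = [27; 3, 1, 7, 27, 7, 1, 3, 54]
Period length = 8

8


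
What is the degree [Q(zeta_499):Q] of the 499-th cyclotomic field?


The degree equals Euler's totient phi(499).
499 = 499
phi(499) = 498

498


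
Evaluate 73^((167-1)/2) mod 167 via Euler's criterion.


p = 167 is prime and the exponent is (p-1)/2 = 83, so by Euler's criterion 73^83 = (73/167) = +1 or -1 mod 167.
Compute by square-and-multiply:
  83 = 64 + 16 + 2 + 1 (binary 1010011)
  Repeated squaring mod 167: 73^1 = 73, 73^2 = 152, 73^4 = 58, 73^8 = 24, 73^16 = 75, 73^32 = 114, 73^64 = 137
  73^83 = 73^64 * 73^16 * 73^2 * 73^1 = 137 * 75 * 152 * 73 mod 167
    137 * 75 = 10275 = 88 mod 167
    88 * 152 = 13376 = 16 mod 167
    16 * 73 = 1168 = 166 mod 167
  73^83 = 166 mod 167
Result 166 = p - 1 = -1 mod 167: 73 is a quadratic non-residue mod 167. As a residue in [0, p-1] the value is 166.
73^83 mod 167 = 166

166


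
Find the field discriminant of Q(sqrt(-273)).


For K = Q(sqrt(d)) with d squarefree: disc(K) = d if d = 1 mod 4, and disc(K) = 4d if d = 2 or 3 mod 4.
Here d = -273, and d mod 4 = 3.
d = 3 mod 4, not 1 (O_K = Z[sqrt(d)]), so disc(K) = 4d = 4 * (-273) = -1092

-1092


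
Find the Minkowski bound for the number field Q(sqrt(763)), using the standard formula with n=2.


d = 763, d mod 4 = 3, so disc(K) = 4d = 3052; |disc(K)| = 3052
Real quadratic field, so n = 2, s = r2 = 0, r1 = 2
M = (n!/n^n) * (4/pi)^s * sqrt(|disc(K)|) = (2!/2^2) * (4/pi)^0 * sqrt(3052)
= 0.5 * 1.000000 * 55.244909
= 27.6225

27.6225


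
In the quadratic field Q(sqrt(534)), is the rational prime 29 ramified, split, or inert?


K = Q(sqrt(534)). Since d mod 4 = 2, disc(K) = 2136.
Check p | disc: 2136 mod 29 = 19.
p does not divide disc. Compute Legendre symbol (d/p):
12^((29-1)/2) mod 29 = -1
(d/p) = -1, so p is inert: (p) stays prime with e=1, f=2, g=1.
Therefore p is inert.

inert


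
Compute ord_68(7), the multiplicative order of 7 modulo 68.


We want ord_68(7), the smallest k >= 1 with 7^k = 1 mod 68.
n = 68 = 2^2 * 17, phi(68) = 32; the order divides phi(n).
Divisors of 32: 1, 2, 4, 8, 16, 32
Repeated squaring mod 68: 7^1 = 7, 7^2 = 49, 7^4 = 21, 7^8 = 33, 7^16 = 1, 7^32 = 1
Test divisors in increasing order:
  k=1: 7^1 = 7 mod 68
  k=2: 7^2 = 49 mod 68
  k=4: 7^4 = 21 mod 68
  k=8: 7^8 = 33 mod 68
  k=16: 7^16 = 1 mod 68  <- first divisor giving 1
Order = 16

16


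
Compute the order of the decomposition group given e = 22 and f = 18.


|D_P| = e * f
= 22 * 18
= 396

396


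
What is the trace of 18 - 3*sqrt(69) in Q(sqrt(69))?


Tr(a + b*sqrt(d)) = (a + b*sqrt(d)) + (a - b*sqrt(d)) = 2a
= 2 * (18)
= 36

36


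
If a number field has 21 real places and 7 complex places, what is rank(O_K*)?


By Dirichlet's unit theorem:
rank = r1 + r2 - 1
= 21 + 7 - 1
= 27

27


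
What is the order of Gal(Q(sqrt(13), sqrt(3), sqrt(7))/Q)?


The 3 square roots of distinct primes are multiplicatively independent over Q,
so [K:Q] = 2^3 and Gal(K/Q) is isomorphic to (Z/2Z)^3.
|Gal| = 2^3 = 8

8


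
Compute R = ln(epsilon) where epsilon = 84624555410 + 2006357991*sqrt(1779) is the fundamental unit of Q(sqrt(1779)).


epsilon = 84624555410 + 2006357991*sqrt(1779)
= 1.6925e+11
R = ln(1.6925e+11)
= 25.8546

25.8546


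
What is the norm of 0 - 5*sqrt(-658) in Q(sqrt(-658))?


N(a + b*sqrt(d)) = a^2 - d*b^2
= (0)^2 - (-658)*(-5)^2
= 0 + 16450
= 16450

16450


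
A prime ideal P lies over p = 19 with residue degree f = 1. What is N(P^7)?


N(P^a) = p^(a*f)
= 19^(7*1)
= 19^7
= 893871739

893871739


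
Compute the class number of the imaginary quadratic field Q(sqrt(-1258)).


K = Q(sqrt(-1258)). d mod 4 = 2, so D = disc(K) = 4d = -5032
h(K) equals the number of primitive reduced positive-definite forms (a, b, c) = a*x^2 + b*x*y + c*y^2 with b^2 - 4ac = D,
where reduced means |b| <= a <= c, with b >= 0 whenever |b| = a or a = c, and primitive means gcd(a, b, c) = 1.
Reduced forces 3a^2 <= |D| = 5032, so 1 <= a <= 40; b must have the parity of D, and c = (b^2 - D)/(4a) must be an integer >= a.
Enumerate a = 1..40, b in [-a, a]:
  a=1: (1, 0, 1258)  [1]
  a=2: (2, 0, 629)  [1]
  a=3..6: none
  a=7: (7, -6, 181), (7, 6, 181)  [2]
  a=8..12: none
  a=13: (13, -8, 98), (13, 8, 98)  [2]
  a=14: (14, -8, 91), (14, 8, 91)  [2]
  a=15..16: none
  a=17: (17, 0, 74)  [1]
  a=18..25: none
  a=26: (26, -8, 49), (26, 8, 49)  [2]
  a=27..33: none
  a=34: (34, 0, 37)  [1]
  a=35..40: none
Total reduced forms: 1 + 1 + 2 + 2 + 2 + 1 + 2 + 1 = 12
h = 12

12


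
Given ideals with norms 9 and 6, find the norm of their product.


N(IJ) = N(I) * N(J)
= 9 * 6
= 54

54


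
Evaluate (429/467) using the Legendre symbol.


p = 467 is prime, so compute (429/467) with the reciprocity algorithm (Jacobi-symbol steps: pull out 2s via (2/n), flip via reciprocity, reduce):
  reciprocity: (429/467) -> +(467/429)
  reduce: (38/429)
  pull out 2: (2/429) = -1  (since 429 mod 8 = 5)
  reciprocity: (19/429) -> +(429/19)
  reduce: (11/19)
  reciprocity: (11/19) -> -(19/11)
  reduce: (8/11)
  pull out 2: (2/11) = -1  (since 11 mod 8 = 3)
  pull out 2: (2/11) = -1  (since 11 mod 8 = 3)
  pull out 2: (2/11) = -1  (since 11 mod 8 = 3)
  (1/11) = 1
Product of signs = -1
(429/467) = -1

-1


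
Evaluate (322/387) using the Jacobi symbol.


Compute (322/387) via quadratic reciprocity:
  pull out 2: (2/387) = -1  (since 387 mod 8 = 3)
  reciprocity: (161/387) -> +(387/161)
  reduce: (65/161)
  reciprocity: (65/161) -> +(161/65)
  reduce: (31/65)
  reciprocity: (31/65) -> +(65/31)
  reduce: (3/31)
  reciprocity: (3/31) -> -(31/3)
  reduce: (1/3)
  (1/3) = 1
Product of signs = 1

1


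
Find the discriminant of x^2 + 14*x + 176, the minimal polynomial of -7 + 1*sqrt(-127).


The element -7 + 1*sqrt(-127) has minimal polynomial:
x^2 + 14*x + 176
Discriminant = (14)^2 - 4*(176)
= 196 - 704
= -508

-508


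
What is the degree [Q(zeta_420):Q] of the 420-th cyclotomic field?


The degree equals Euler's totient phi(420).
420 = 2^2 * 3 * 5 * 7
phi(420) = 96

96


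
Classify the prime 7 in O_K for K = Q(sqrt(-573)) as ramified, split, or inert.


K = Q(sqrt(-573)). Since d mod 4 = 3, disc(K) = -2292.
Check p | disc: -2292 mod 7 = 4.
p does not divide disc. Compute Legendre symbol (d/p):
1^((7-1)/2) mod 7 = 1
(d/p) = 1, so p splits: (p) = P*P' with e=1, f=1, g=2.
Therefore p is split.

split


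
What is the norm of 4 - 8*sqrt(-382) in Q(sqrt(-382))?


N(a + b*sqrt(d)) = a^2 - d*b^2
= (4)^2 - (-382)*(-8)^2
= 16 + 24448
= 24464

24464


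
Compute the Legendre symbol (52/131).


p = 131 is prime, so compute (52/131) with the reciprocity algorithm (Jacobi-symbol steps: pull out 2s via (2/n), flip via reciprocity, reduce):
  pull out 2: (2/131) = -1  (since 131 mod 8 = 3)
  pull out 2: (2/131) = -1  (since 131 mod 8 = 3)
  reciprocity: (13/131) -> +(131/13)
  reduce: (1/13)
  (1/13) = 1
Product of signs = 1
(52/131) = 1

1


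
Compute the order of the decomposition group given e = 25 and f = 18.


|D_P| = e * f
= 25 * 18
= 450

450


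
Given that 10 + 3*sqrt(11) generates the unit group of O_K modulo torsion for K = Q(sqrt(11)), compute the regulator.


epsilon = 10 + 3*sqrt(11)
= 19.9499
R = ln(19.9499)
= 2.9932

2.9932


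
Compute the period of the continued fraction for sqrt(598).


Run the CF algorithm for sqrt(598).
a_0 = floor(sqrt(598)) = 24; set m_0=0, q_0=1.
Recurrence: m' = q*a - m,  q' = (d - m'^2)/q,  a' = floor((a_0 + m')/q').
  step 1: m=24, q=22, a=2
  step 2: m=20, q=9, a=4
  step 3: m=16, q=38, a=1
  step 4: m=22, q=3, a=15
  step 5: m=23, q=23, a=2
  step 6: m=23, q=3, a=15
  step 7: m=22, q=38, a=1
  step 8: m=16, q=9, a=4
  step 9: m=20, q=22, a=2
  step 10: m=24, q=1, a=48
a_10 = 2*a_0 = 48, so the period closes here.
sqrt(598) = [24; 2, 4, 1, 15, 2, 15, 1, 4, 2, 48]
Period length = 10

10


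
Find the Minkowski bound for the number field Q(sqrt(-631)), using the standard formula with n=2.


d = -631, d mod 4 = 1, so disc(K) = d = -631; |disc(K)| = 631
Imaginary quadratic field, so n = 2, s = r2 = 1, r1 = 0
M = (n!/n^n) * (4/pi)^s * sqrt(|disc(K)|) = (2!/2^2) * (4/pi)^1 * sqrt(631)
= 0.5 * 1.273240 * 25.119713
= 15.9917

15.9917


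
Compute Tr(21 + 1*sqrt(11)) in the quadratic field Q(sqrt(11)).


Tr(a + b*sqrt(d)) = (a + b*sqrt(d)) + (a - b*sqrt(d)) = 2a
= 2 * (21)
= 42

42


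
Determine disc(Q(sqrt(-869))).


For K = Q(sqrt(d)) with d squarefree: disc(K) = d if d = 1 mod 4, and disc(K) = 4d if d = 2 or 3 mod 4.
Here d = -869, and d mod 4 = 3.
d = 3 mod 4, not 1 (O_K = Z[sqrt(d)]), so disc(K) = 4d = 4 * (-869) = -3476

-3476


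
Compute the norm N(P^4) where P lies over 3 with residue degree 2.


N(P^a) = p^(a*f)
= 3^(4*2)
= 3^8
= 6561

6561


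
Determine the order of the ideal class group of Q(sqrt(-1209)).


K = Q(sqrt(-1209)). d mod 4 = 3, so D = disc(K) = 4d = -4836
h(K) equals the number of primitive reduced positive-definite forms (a, b, c) = a*x^2 + b*x*y + c*y^2 with b^2 - 4ac = D,
where reduced means |b| <= a <= c, with b >= 0 whenever |b| = a or a = c, and primitive means gcd(a, b, c) = 1.
Reduced forces 3a^2 <= |D| = 4836, so 1 <= a <= 40; b must have the parity of D, and c = (b^2 - D)/(4a) must be an integer >= a.
Enumerate a = 1..40, b in [-a, a]:
  a=1: (1, 0, 1209)  [1]
  a=2: (2, 2, 605)  [1]
  a=3: (3, 0, 403)  [1]
  a=4: none
  a=5: (5, -2, 242), (5, 2, 242)  [2]
  a=6: (6, 6, 203)  [1]
  a=7: (7, -6, 174), (7, 6, 174)  [2]
  a=8..9: none
  a=10: (10, -2, 121), (10, 2, 121)  [2]
  a=11: (11, -2, 110), (11, 2, 110)  [2]
  a=12: none
  a=13: (13, 0, 93)  [1]
  a=14: (14, -6, 87), (14, 6, 87)  [2]
  a=15: (15, -12, 83), (15, 12, 83)  [2]
  a=16: none
  a=17: (17, -14, 74), (17, 14, 74)  [2]
  a=18: none
  a=19: (19, -16, 67), (19, 16, 67)  [2]
  a=20: none
  a=21: (21, -6, 58), (21, 6, 58)  [2]
  a=22: (22, -2, 55), (22, 2, 55)  [2]
  a=23..24: none
  a=25: (25, -8, 49), (25, 8, 49)  [2]
  a=26: (26, 26, 53)  [1]
  a=27..28: none
  a=29: (29, -6, 42), (29, 6, 42)  [2]
  a=30: (30, -18, 43), (30, 18, 43)  [2]
  a=31: (31, 0, 39)  [1]
  a=32: none
  a=33: (33, -24, 41), (33, 24, 41)  [2]
  a=34: (34, -14, 37), (34, 14, 37)  [2]
  a=35: (35, -22, 38), (35, 8, 35), (35, 22, 38)  [3]
  a=36..40: none
Total reduced forms: 1 + 1 + 1 + 2 + 1 + 2 + 2 + 2 + 1 + 2 + 2 + 2 + 2 + 2 + 2 + 2 + 1 + 2 + 2 + 1 + 2 + 2 + 3 = 40
h = 40

40


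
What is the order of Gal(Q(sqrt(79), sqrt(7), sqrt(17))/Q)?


The 3 square roots of distinct primes are multiplicatively independent over Q,
so [K:Q] = 2^3 and Gal(K/Q) is isomorphic to (Z/2Z)^3.
|Gal| = 2^3 = 8

8


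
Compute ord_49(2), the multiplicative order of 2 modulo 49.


We want ord_49(2), the smallest k >= 1 with 2^k = 1 mod 49.
n = 49 = 7^2, phi(49) = 42; the order divides phi(n).
Divisors of 42: 1, 2, 3, 6, 7, 14, 21, 42
Repeated squaring mod 49: 2^1 = 2, 2^2 = 4, 2^4 = 16, 2^8 = 11, 2^16 = 23, 2^32 = 39
Test divisors in increasing order:
  k=1: 2^1 = 2 mod 49
  k=2: 2^2 = 4 mod 49
  k=3: 2^3 = 4 * 2 = 8 mod 49
  k=6: 2^6 = 16 * 4 = 15 mod 49
  k=7: 2^7 = 16 * 4 * 2 = 30 mod 49
  k=14: 2^14 = 11 * 16 * 4 = 18 mod 49
  k=21: 2^21 = 23 * 16 * 2 = 1 mod 49  <- first divisor giving 1
Order = 21

21


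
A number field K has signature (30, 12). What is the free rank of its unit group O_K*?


By Dirichlet's unit theorem:
rank = r1 + r2 - 1
= 30 + 12 - 1
= 41

41


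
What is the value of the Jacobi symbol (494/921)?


Compute (494/921) via quadratic reciprocity:
  pull out 2: (2/921) = +1  (since 921 mod 8 = 1)
  reciprocity: (247/921) -> +(921/247)
  reduce: (180/247)
  pull out 2: (2/247) = +1  (since 247 mod 8 = 7)
  pull out 2: (2/247) = +1  (since 247 mod 8 = 7)
  reciprocity: (45/247) -> +(247/45)
  reduce: (22/45)
  pull out 2: (2/45) = -1  (since 45 mod 8 = 5)
  reciprocity: (11/45) -> +(45/11)
  reduce: (1/11)
  (1/11) = 1
Product of signs = -1

-1


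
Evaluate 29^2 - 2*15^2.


x^2 - d*y^2
= 29^2 - 2*15^2
= 841 - 450
= 391

391


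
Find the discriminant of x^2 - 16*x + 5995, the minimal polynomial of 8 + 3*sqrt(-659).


The element 8 + 3*sqrt(-659) has minimal polynomial:
x^2 - 16*x + 5995
Discriminant = (-16)^2 - 4*(5995)
= 256 - 23980
= -23724

-23724


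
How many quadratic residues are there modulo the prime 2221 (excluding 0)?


For prime p, the number of non-zero quadratic residues is (p-1)/2.
= (2221-1)/2
= 1110

1110


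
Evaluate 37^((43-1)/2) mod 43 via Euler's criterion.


p = 43 is prime and the exponent is (p-1)/2 = 21, so by Euler's criterion 37^21 = (37/43) = +1 or -1 mod 43.
Compute by square-and-multiply:
  21 = 16 + 4 + 1 (binary 10101)
  Repeated squaring mod 43: 37^1 = 37, 37^2 = 36, 37^4 = 6, 37^8 = 36, 37^16 = 6
  37^21 = 37^16 * 37^4 * 37^1 = 6 * 6 * 37 mod 43
    6 * 6 = 36 = 36 mod 43
    36 * 37 = 1332 = 42 mod 43
  37^21 = 42 mod 43
Result 42 = p - 1 = -1 mod 43: 37 is a quadratic non-residue mod 43. As a residue in [0, p-1] the value is 42.
37^21 mod 43 = 42

42


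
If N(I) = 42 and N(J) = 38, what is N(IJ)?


N(IJ) = N(I) * N(J)
= 42 * 38
= 1596

1596


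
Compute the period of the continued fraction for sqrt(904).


Run the CF algorithm for sqrt(904).
a_0 = floor(sqrt(904)) = 30; set m_0=0, q_0=1.
Recurrence: m' = q*a - m,  q' = (d - m'^2)/q,  a' = floor((a_0 + m')/q').
  step 1: m=30, q=4, a=15
  step 2: m=30, q=1, a=60
a_2 = 2*a_0 = 60, so the period closes here.
sqrt(904) = [30; 15, 60]
Period length = 2

2


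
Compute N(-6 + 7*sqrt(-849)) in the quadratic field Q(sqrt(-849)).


N(a + b*sqrt(d)) = a^2 - d*b^2
= (-6)^2 - (-849)*(7)^2
= 36 + 41601
= 41637

41637


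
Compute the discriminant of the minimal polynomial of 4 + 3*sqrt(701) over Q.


The element 4 + 3*sqrt(701) has minimal polynomial:
x^2 - 8*x - 6293
Discriminant = (-8)^2 - 4*(-6293)
= 64 + 25172
= 25236

25236


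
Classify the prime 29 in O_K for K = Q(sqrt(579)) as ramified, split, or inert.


K = Q(sqrt(579)). Since d mod 4 = 3, disc(K) = 2316.
Check p | disc: 2316 mod 29 = 25.
p does not divide disc. Compute Legendre symbol (d/p):
28^((29-1)/2) mod 29 = 1
(d/p) = 1, so p splits: (p) = P*P' with e=1, f=1, g=2.
Therefore p is split.

split


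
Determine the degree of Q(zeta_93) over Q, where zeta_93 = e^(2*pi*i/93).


The degree equals Euler's totient phi(93).
93 = 3 * 31
phi(93) = 60

60


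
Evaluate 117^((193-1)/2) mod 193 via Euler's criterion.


p = 193 is prime and the exponent is (p-1)/2 = 96, so by Euler's criterion 117^96 = (117/193) = +1 or -1 mod 193.
Compute by square-and-multiply:
  96 = 64 + 32 (binary 1100000)
  Repeated squaring mod 193: 117^1 = 117, 117^2 = 179, 117^4 = 3, 117^8 = 9, 117^16 = 81, 117^32 = 192, 117^64 = 1
  117^96 = 117^64 * 117^32 = 1 * 192 mod 193
    1 * 192 = 192 = 192 mod 193
  117^96 = 192 mod 193
Result 192 = p - 1 = -1 mod 193: 117 is a quadratic non-residue mod 193. As a residue in [0, p-1] the value is 192.
117^96 mod 193 = 192

192


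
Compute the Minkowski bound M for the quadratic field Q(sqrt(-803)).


d = -803, d mod 4 = 1, so disc(K) = d = -803; |disc(K)| = 803
Imaginary quadratic field, so n = 2, s = r2 = 1, r1 = 0
M = (n!/n^n) * (4/pi)^s * sqrt(|disc(K)|) = (2!/2^2) * (4/pi)^1 * sqrt(803)
= 0.5 * 1.273240 * 28.337255
= 18.0401

18.0401


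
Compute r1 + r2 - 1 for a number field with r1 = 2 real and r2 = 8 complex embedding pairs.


By Dirichlet's unit theorem:
rank = r1 + r2 - 1
= 2 + 8 - 1
= 9

9


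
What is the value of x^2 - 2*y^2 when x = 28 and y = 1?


x^2 - d*y^2
= 28^2 - 2*1^2
= 784 - 2
= 782

782


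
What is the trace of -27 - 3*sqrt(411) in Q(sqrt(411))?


Tr(a + b*sqrt(d)) = (a + b*sqrt(d)) + (a - b*sqrt(d)) = 2a
= 2 * (-27)
= -54

-54


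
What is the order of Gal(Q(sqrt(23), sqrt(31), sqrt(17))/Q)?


The 3 square roots of distinct primes are multiplicatively independent over Q,
so [K:Q] = 2^3 and Gal(K/Q) is isomorphic to (Z/2Z)^3.
|Gal| = 2^3 = 8

8


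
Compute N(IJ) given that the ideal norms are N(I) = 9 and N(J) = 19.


N(IJ) = N(I) * N(J)
= 9 * 19
= 171

171


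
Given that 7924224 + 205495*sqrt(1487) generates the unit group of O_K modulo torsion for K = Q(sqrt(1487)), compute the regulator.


epsilon = 7924224 + 205495*sqrt(1487)
= 1.5848e+07
R = ln(1.5848e+07)
= 16.5786

16.5786


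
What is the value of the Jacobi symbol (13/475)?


Compute (13/475) via quadratic reciprocity:
  reciprocity: (13/475) -> +(475/13)
  reduce: (7/13)
  reciprocity: (7/13) -> +(13/7)
  reduce: (6/7)
  pull out 2: (2/7) = +1  (since 7 mod 8 = 7)
  reciprocity: (3/7) -> -(7/3)
  reduce: (1/3)
  (1/3) = 1
Product of signs = -1

-1


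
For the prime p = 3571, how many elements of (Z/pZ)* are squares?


For prime p, the number of non-zero quadratic residues is (p-1)/2.
= (3571-1)/2
= 1785

1785


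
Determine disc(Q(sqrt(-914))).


For K = Q(sqrt(d)) with d squarefree: disc(K) = d if d = 1 mod 4, and disc(K) = 4d if d = 2 or 3 mod 4.
Here d = -914, and d mod 4 = 2.
d = 2 mod 4, not 1 (O_K = Z[sqrt(d)]), so disc(K) = 4d = 4 * (-914) = -3656

-3656


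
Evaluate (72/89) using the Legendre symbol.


p = 89 is prime, so compute (72/89) with the reciprocity algorithm (Jacobi-symbol steps: pull out 2s via (2/n), flip via reciprocity, reduce):
  pull out 2: (2/89) = +1  (since 89 mod 8 = 1)
  pull out 2: (2/89) = +1  (since 89 mod 8 = 1)
  pull out 2: (2/89) = +1  (since 89 mod 8 = 1)
  reciprocity: (9/89) -> +(89/9)
  reduce: (8/9)
  pull out 2: (2/9) = +1  (since 9 mod 8 = 1)
  pull out 2: (2/9) = +1  (since 9 mod 8 = 1)
  pull out 2: (2/9) = +1  (since 9 mod 8 = 1)
  (1/9) = 1
Product of signs = 1
(72/89) = 1

1


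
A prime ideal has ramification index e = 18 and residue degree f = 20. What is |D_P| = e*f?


|D_P| = e * f
= 18 * 20
= 360

360


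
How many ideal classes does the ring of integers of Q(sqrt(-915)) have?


K = Q(sqrt(-915)). d mod 4 = 1, so D = disc(K) = d = -915
h(K) equals the number of primitive reduced positive-definite forms (a, b, c) = a*x^2 + b*x*y + c*y^2 with b^2 - 4ac = D,
where reduced means |b| <= a <= c, with b >= 0 whenever |b| = a or a = c, and primitive means gcd(a, b, c) = 1.
Reduced forces 3a^2 <= |D| = 915, so 1 <= a <= 17; b must have the parity of D, and c = (b^2 - D)/(4a) must be an integer >= a.
Enumerate a = 1..17, b in [-a, a]:
  a=1: (1, 1, 229)  [1]
  a=2: none
  a=3: (3, 3, 77)  [1]
  a=4: none
  a=5: (5, 5, 47)  [1]
  a=6: none
  a=7: (7, -3, 33), (7, 3, 33)  [2]
  a=8..10: none
  a=11: (11, -3, 21), (11, 3, 21)  [2]
  a=12..14: none
  a=15: (15, 15, 19)  [1]
  a=16..17: none
Total reduced forms: 1 + 1 + 1 + 2 + 2 + 1 = 8
h = 8

8


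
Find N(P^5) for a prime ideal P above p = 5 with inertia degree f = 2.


N(P^a) = p^(a*f)
= 5^(5*2)
= 5^10
= 9765625

9765625


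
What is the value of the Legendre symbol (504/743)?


p = 743 is prime, so compute (504/743) with the reciprocity algorithm (Jacobi-symbol steps: pull out 2s via (2/n), flip via reciprocity, reduce):
  pull out 2: (2/743) = +1  (since 743 mod 8 = 7)
  pull out 2: (2/743) = +1  (since 743 mod 8 = 7)
  pull out 2: (2/743) = +1  (since 743 mod 8 = 7)
  reciprocity: (63/743) -> -(743/63)
  reduce: (50/63)
  pull out 2: (2/63) = +1  (since 63 mod 8 = 7)
  reciprocity: (25/63) -> +(63/25)
  reduce: (13/25)
  reciprocity: (13/25) -> +(25/13)
  reduce: (12/13)
  pull out 2: (2/13) = -1  (since 13 mod 8 = 5)
  pull out 2: (2/13) = -1  (since 13 mod 8 = 5)
  reciprocity: (3/13) -> +(13/3)
  reduce: (1/3)
  (1/3) = 1
Product of signs = -1
(504/743) = -1

-1


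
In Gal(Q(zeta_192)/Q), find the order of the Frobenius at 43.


The Frobenius at p in Gal(Q(zeta_n)/Q) = (Z/nZ)* is the class of p, so its order is ord_192(43), the smallest k >= 1 with 43^k = 1 mod 192.
n = 192 = 2^6 * 3, phi(192) = 64; the order divides phi(n).
Divisors of 64: 1, 2, 4, 8, 16, 32, 64
Repeated squaring mod 192: 43^1 = 43, 43^2 = 121, 43^4 = 49, 43^8 = 97, 43^16 = 1, 43^32 = 1, 43^64 = 1
Test divisors in increasing order:
  k=1: 43^1 = 43 mod 192
  k=2: 43^2 = 121 mod 192
  k=4: 43^4 = 49 mod 192
  k=8: 43^8 = 97 mod 192
  k=16: 43^16 = 1 mod 192  <- first divisor giving 1
Order = 16

16


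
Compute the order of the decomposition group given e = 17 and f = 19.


|D_P| = e * f
= 17 * 19
= 323

323


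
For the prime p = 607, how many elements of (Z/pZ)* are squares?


For prime p, the number of non-zero quadratic residues is (p-1)/2.
= (607-1)/2
= 303

303


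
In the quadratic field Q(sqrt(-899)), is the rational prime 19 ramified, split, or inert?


K = Q(sqrt(-899)). Since d mod 4 = 1, disc(K) = -899.
Check p | disc: -899 mod 19 = 13.
p does not divide disc. Compute Legendre symbol (d/p):
13^((19-1)/2) mod 19 = -1
(d/p) = -1, so p is inert: (p) stays prime with e=1, f=2, g=1.
Therefore p is inert.

inert


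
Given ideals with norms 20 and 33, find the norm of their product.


N(IJ) = N(I) * N(J)
= 20 * 33
= 660

660
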